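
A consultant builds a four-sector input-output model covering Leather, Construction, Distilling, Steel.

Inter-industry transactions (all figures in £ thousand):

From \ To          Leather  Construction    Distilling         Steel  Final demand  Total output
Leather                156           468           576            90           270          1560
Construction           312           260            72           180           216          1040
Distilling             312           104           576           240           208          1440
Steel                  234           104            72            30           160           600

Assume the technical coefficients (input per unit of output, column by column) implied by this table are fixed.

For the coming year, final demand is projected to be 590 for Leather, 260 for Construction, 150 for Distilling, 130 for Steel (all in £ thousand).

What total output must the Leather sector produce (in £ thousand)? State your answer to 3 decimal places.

x_1 = 2173.624

Technical coefficients a_ij = z_ij / X_j:
  a_11 = 156/1560 = 0.10, a_21 = 312/1560 = 0.20, a_31 = 312/1560 = 0.20, a_41 = 234/1560 = 0.15
  a_12 = 468/1040 = 0.45, a_22 = 260/1040 = 0.25, a_32 = 104/1040 = 0.10, a_42 = 104/1040 = 0.10
  a_13 = 576/1440 = 0.40, a_23 = 72/1440 = 0.05, a_33 = 576/1440 = 0.40, a_43 = 72/1440 = 0.05
  a_14 = 90/600 = 0.15, a_24 = 180/600 = 0.30, a_34 = 240/600 = 0.40, a_44 = 30/600 = 0.05
I − A =
  [   0.90    -0.45    -0.40    -0.15]
  [  -0.20     0.75    -0.05    -0.30]
  [  -0.20    -0.10     0.60    -0.40]
  [  -0.15    -0.10    -0.05     0.95]
Compute the cofactors C_ij = (−1)^(i+j)·(3×3 minor ij) of I−A; the adjugate is their transpose:
adj(I−A) = Cᵀ =
  [ 0.386250   0.311250   0.307500   0.288750]
  [ 0.152500   0.380000   0.150625   0.207500]
  [ 0.213000   0.234750   0.488625   0.313500]
  [ 0.088250   0.101500   0.090125   0.274000]
det(I−A) = Σ_j (I−A)_1j·C_1j = (0.90)(0.386250) + (-0.45)(0.152500) + (-0.40)(0.213000) + (-0.15)(0.088250) = 0.1805625
(I − A)⁻¹ = adj(I−A) / det(I−A) ≈
  [   2.1391     1.7238     1.7030     1.5992]
  [   0.8446     2.1045     0.8342     1.1492]
  [   1.1796     1.3001     2.7061     1.7362]
  [   0.4888     0.5621     0.4991     1.5175]
x = (I − A)⁻¹ d = adj(I−A)·d / det(I−A), with det(I−A) = 0.1805625:
  x_1 = (0.386250·590 + 0.311250·260 + 0.307500·150 + 0.288750·130) / 0.1805625 = 392.475 / 0.1805625 ≈ 2173.624
  x_2 = (0.152500·590 + 0.380000·260 + 0.150625·150 + 0.207500·130) / 0.1805625 = 238.34375 / 0.1805625 ≈ 1320.007
  x_3 = (0.213000·590 + 0.234750·260 + 0.488625·150 + 0.313500·130) / 0.1805625 = 300.75375 / 0.1805625 ≈ 1665.649
  x_4 = (0.088250·590 + 0.101500·260 + 0.090125·150 + 0.274000·130) / 0.1805625 = 127.59625 / 0.1805625 ≈ 706.660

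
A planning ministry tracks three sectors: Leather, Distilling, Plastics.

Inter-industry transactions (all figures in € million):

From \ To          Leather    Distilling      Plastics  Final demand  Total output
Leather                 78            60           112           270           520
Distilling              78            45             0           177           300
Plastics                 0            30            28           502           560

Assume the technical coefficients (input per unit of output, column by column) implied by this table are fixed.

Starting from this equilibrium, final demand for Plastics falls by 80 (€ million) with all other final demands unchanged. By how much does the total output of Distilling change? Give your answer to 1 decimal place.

Technical coefficients a_ij = z_ij / X_j:
  a_LL = 78/520 = 0.15, a_DL = 78/520 = 0.15, a_PL = 0/520 = 0.00
  a_LD = 60/300 = 0.20, a_DD = 45/300 = 0.15, a_PD = 30/300 = 0.10
  a_LP = 112/560 = 0.20, a_DP = 0/560 = 0.00, a_PP = 28/560 = 0.05
I − A =
  [   0.85    -0.20    -0.20]
  [  -0.15     0.85     0.00]
  [   0.00    -0.10     0.95]
Cofactors of I−A, C_ij = (−1)^(i+j)·(minor ij) (rows/columns in the sector order above):
  C_11 = (0.85)(0.95) − (0.00)(-0.10) = 0.8075
  C_12 = −[(-0.15)(0.95) − (0.00)(0.00)] = 0.1425
  C_13 = (-0.15)(-0.10) − (0.85)(0.00) = 0.0150
  C_21 = −[(-0.20)(0.95) − (-0.20)(-0.10)] = 0.2100
  C_22 = (0.85)(0.95) − (-0.20)(0.00) = 0.8075
  C_23 = −[(0.85)(-0.10) − (-0.20)(0.00)] = 0.0850
  C_31 = (-0.20)(0.00) − (-0.20)(0.85) = 0.1700
  C_32 = −[(0.85)(0.00) − (-0.20)(-0.15)] = 0.0300
  C_33 = (0.85)(0.85) − (-0.20)(-0.15) = 0.6925
det(I−A) = Σ_j (I−A)_1j·C_1j = (0.85)(0.8075) + (-0.20)(0.1425) + (-0.20)(0.0150) = 0.654875
adj(I−A) = Cᵀ =
  [ 0.8075   0.2100   0.1700]
  [ 0.1425   0.8075   0.0300]
  [ 0.0150   0.0850   0.6925]
(I − A)⁻¹ = adj(I−A) / det(I−A) ≈
  [   1.2331     0.3207     0.2596]
  [   0.2176     1.2331     0.0458]
  [   0.0229     0.1298     1.0575]
Δx = (I − A)⁻¹ Δd with Δd having -80 in the Plastics component and 0 elsewhere.
So Δx_D = L_DP · (-80), where L_DP = adj(I−A)_DP / det(I−A) = 0.0300 / 0.654875.
Δx_D = 0.0300 × (-80) / 0.654875 = -2.40 / 0.654875 ≈ -3.7.

Δx_D = -3.7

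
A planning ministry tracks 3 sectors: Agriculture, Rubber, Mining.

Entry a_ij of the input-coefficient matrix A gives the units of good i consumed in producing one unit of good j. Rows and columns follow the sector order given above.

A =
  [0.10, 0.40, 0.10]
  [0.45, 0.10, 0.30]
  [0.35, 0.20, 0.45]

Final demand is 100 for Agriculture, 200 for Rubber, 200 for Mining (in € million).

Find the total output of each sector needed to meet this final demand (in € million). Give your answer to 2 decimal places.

I − A =
  [   0.90    -0.40    -0.10]
  [  -0.45     0.90    -0.30]
  [  -0.35    -0.20     0.55]
Cofactors of I−A, C_ij = (−1)^(i+j)·(minor ij) (rows/columns in the sector order above):
  C_11 = (0.90)(0.55) − (-0.30)(-0.20) = 0.4350
  C_12 = −[(-0.45)(0.55) − (-0.30)(-0.35)] = 0.3525
  C_13 = (-0.45)(-0.20) − (0.90)(-0.35) = 0.4050
  C_21 = −[(-0.40)(0.55) − (-0.10)(-0.20)] = 0.2400
  C_22 = (0.90)(0.55) − (-0.10)(-0.35) = 0.4600
  C_23 = −[(0.90)(-0.20) − (-0.40)(-0.35)] = 0.3200
  C_31 = (-0.40)(-0.30) − (-0.10)(0.90) = 0.2100
  C_32 = −[(0.90)(-0.30) − (-0.10)(-0.45)] = 0.3150
  C_33 = (0.90)(0.90) − (-0.40)(-0.45) = 0.6300
det(I−A) = Σ_j (I−A)_1j·C_1j = (0.90)(0.4350) + (-0.40)(0.3525) + (-0.10)(0.4050) = 0.2100
adj(I−A) = Cᵀ =
  [ 0.4350   0.2400   0.2100]
  [ 0.3525   0.4600   0.3150]
  [ 0.4050   0.3200   0.6300]
(I − A)⁻¹ = adj(I−A) / det(I−A) ≈
  [   2.0714     1.1429     1.0000]
  [   1.6786     2.1905     1.5000]
  [   1.9286     1.5238     3.0000]
x = (I − A)⁻¹ d = adj(I−A)·d / det(I−A), with det(I−A) = 0.2100:
  x_1 = (0.4350·100 + 0.2400·200 + 0.2100·200) / 0.2100 = 133.50 / 0.2100 ≈ 635.71
  x_2 = (0.3525·100 + 0.4600·200 + 0.3150·200) / 0.2100 = 190.25 / 0.2100 ≈ 905.95
  x_3 = (0.4050·100 + 0.3200·200 + 0.6300·200) / 0.2100 = 230.50 / 0.2100 ≈ 1097.62

x_1 = 635.71, x_2 = 905.95, x_3 = 1097.62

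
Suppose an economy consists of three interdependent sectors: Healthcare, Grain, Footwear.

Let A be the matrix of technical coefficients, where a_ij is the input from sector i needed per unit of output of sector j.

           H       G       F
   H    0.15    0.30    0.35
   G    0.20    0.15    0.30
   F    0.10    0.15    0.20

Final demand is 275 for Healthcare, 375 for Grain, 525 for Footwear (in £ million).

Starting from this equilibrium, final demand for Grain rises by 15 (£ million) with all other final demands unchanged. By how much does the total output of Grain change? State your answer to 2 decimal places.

I − A =
  [   0.85    -0.30    -0.35]
  [  -0.20     0.85    -0.30]
  [  -0.10    -0.15     0.80]
Cofactors of I−A, C_ij = (−1)^(i+j)·(minor ij) (rows/columns in the sector order above):
  C_11 = (0.85)(0.80) − (-0.30)(-0.15) = 0.6350
  C_12 = −[(-0.20)(0.80) − (-0.30)(-0.10)] = 0.1900
  C_13 = (-0.20)(-0.15) − (0.85)(-0.10) = 0.1150
  C_21 = −[(-0.30)(0.80) − (-0.35)(-0.15)] = 0.2925
  C_22 = (0.85)(0.80) − (-0.35)(-0.10) = 0.6450
  C_23 = −[(0.85)(-0.15) − (-0.30)(-0.10)] = 0.1575
  C_31 = (-0.30)(-0.30) − (-0.35)(0.85) = 0.3875
  C_32 = −[(0.85)(-0.30) − (-0.35)(-0.20)] = 0.3250
  C_33 = (0.85)(0.85) − (-0.30)(-0.20) = 0.6625
det(I−A) = Σ_j (I−A)_1j·C_1j = (0.85)(0.6350) + (-0.30)(0.1900) + (-0.35)(0.1150) = 0.4425
adj(I−A) = Cᵀ =
  [ 0.6350   0.2925   0.3875]
  [ 0.1900   0.6450   0.3250]
  [ 0.1150   0.1575   0.6625]
(I − A)⁻¹ = adj(I−A) / det(I−A) ≈
  [   1.4350     0.6610     0.8757]
  [   0.4294     1.4576     0.7345]
  [   0.2599     0.3559     1.4972]
Δx = (I − A)⁻¹ Δd with Δd having +15 in the Grain component and 0 elsewhere.
So Δx_G = L_GG · (+15), where L_GG = adj(I−A)_GG / det(I−A) = 0.6450 / 0.4425.
Δx_G = 0.6450 × (+15) / 0.4425 = 9.675 / 0.4425 ≈ 21.86.

Δx_G = 21.86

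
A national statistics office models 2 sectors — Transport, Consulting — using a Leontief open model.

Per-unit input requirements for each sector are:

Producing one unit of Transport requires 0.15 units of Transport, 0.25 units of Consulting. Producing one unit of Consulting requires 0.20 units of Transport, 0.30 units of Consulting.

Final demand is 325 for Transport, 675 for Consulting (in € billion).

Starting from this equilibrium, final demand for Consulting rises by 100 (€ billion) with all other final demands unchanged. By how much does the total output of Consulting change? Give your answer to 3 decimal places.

I − A =
  [   0.85    -0.20]
  [  -0.25     0.70]
det(I−A) = (0.85)(0.70) − (-0.20)(-0.25) = 0.5450
adj(I−A) = [[0.70, 0.20], [0.25, 0.85]]
(I − A)⁻¹ = adj(I−A) / det(I−A) ≈
  [   1.2844     0.3670]
  [   0.4587     1.5596]
Δx = (I − A)⁻¹ Δd with Δd having +100 in the Consulting component and 0 elsewhere.
So Δx_C = L_CC · (+100), where L_CC = adj(I−A)_CC / det(I−A) = 0.85 / 0.5450.
Δx_C = 0.85 × (+100) / 0.5450 = 85.00 / 0.5450 ≈ 155.963.

Δx_C = 155.963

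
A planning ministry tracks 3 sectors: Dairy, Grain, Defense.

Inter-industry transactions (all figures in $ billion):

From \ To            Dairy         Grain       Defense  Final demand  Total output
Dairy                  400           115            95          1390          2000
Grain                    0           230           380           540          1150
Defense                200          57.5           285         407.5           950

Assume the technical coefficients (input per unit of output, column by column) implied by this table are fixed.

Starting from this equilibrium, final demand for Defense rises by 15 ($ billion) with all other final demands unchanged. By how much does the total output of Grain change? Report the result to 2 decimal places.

Technical coefficients a_ij = z_ij / X_j:
  a_11 = 400/2000 = 0.20, a_21 = 0/2000 = 0.00, a_31 = 200/2000 = 0.10
  a_12 = 115/1150 = 0.10, a_22 = 230/1150 = 0.20, a_32 = 57.5/1150 = 0.05
  a_13 = 95/950 = 0.10, a_23 = 380/950 = 0.40, a_33 = 285/950 = 0.30
I − A =
  [   0.80    -0.10    -0.10]
  [   0.00     0.80    -0.40]
  [  -0.10    -0.05     0.70]
Cofactors of I−A, C_ij = (−1)^(i+j)·(minor ij) (rows/columns in the sector order above):
  C_11 = (0.80)(0.70) − (-0.40)(-0.05) = 0.5400
  C_12 = −[(0.00)(0.70) − (-0.40)(-0.10)] = 0.0400
  C_13 = (0.00)(-0.05) − (0.80)(-0.10) = 0.0800
  C_21 = −[(-0.10)(0.70) − (-0.10)(-0.05)] = 0.0750
  C_22 = (0.80)(0.70) − (-0.10)(-0.10) = 0.5500
  C_23 = −[(0.80)(-0.05) − (-0.10)(-0.10)] = 0.0500
  C_31 = (-0.10)(-0.40) − (-0.10)(0.80) = 0.1200
  C_32 = −[(0.80)(-0.40) − (-0.10)(0.00)] = 0.3200
  C_33 = (0.80)(0.80) − (-0.10)(0.00) = 0.6400
det(I−A) = Σ_j (I−A)_1j·C_1j = (0.80)(0.5400) + (-0.10)(0.0400) + (-0.10)(0.0800) = 0.4200
adj(I−A) = Cᵀ =
  [ 0.5400   0.0750   0.1200]
  [ 0.0400   0.5500   0.3200]
  [ 0.0800   0.0500   0.6400]
(I − A)⁻¹ = adj(I−A) / det(I−A) ≈
  [   1.2857     0.1786     0.2857]
  [   0.0952     1.3095     0.7619]
  [   0.1905     0.1190     1.5238]
Δx = (I − A)⁻¹ Δd with Δd having +15 in the Defense component and 0 elsewhere.
So Δx_2 = L_23 · (+15), where L_23 = adj(I−A)_23 / det(I−A) = 0.3200 / 0.4200.
Δx_2 = 0.3200 × (+15) / 0.4200 = 4.80 / 0.4200 ≈ 11.43.

Δx_2 = 11.43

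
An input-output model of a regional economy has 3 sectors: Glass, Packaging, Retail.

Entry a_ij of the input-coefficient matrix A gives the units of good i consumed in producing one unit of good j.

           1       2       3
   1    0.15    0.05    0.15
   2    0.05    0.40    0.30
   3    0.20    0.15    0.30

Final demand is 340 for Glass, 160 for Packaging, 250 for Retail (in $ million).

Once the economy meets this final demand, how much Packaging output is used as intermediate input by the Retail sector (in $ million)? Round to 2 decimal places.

I − A =
  [   0.85    -0.05    -0.15]
  [  -0.05     0.60    -0.30]
  [  -0.20    -0.15     0.70]
Cofactors of I−A, C_ij = (−1)^(i+j)·(minor ij) (rows/columns in the sector order above):
  C_11 = (0.60)(0.70) − (-0.30)(-0.15) = 0.3750
  C_12 = −[(-0.05)(0.70) − (-0.30)(-0.20)] = 0.0950
  C_13 = (-0.05)(-0.15) − (0.60)(-0.20) = 0.1275
  C_21 = −[(-0.05)(0.70) − (-0.15)(-0.15)] = 0.0575
  C_22 = (0.85)(0.70) − (-0.15)(-0.20) = 0.5650
  C_23 = −[(0.85)(-0.15) − (-0.05)(-0.20)] = 0.1375
  C_31 = (-0.05)(-0.30) − (-0.15)(0.60) = 0.1050
  C_32 = −[(0.85)(-0.30) − (-0.15)(-0.05)] = 0.2625
  C_33 = (0.85)(0.60) − (-0.05)(-0.05) = 0.5075
det(I−A) = Σ_j (I−A)_1j·C_1j = (0.85)(0.3750) + (-0.05)(0.0950) + (-0.15)(0.1275) = 0.294875
adj(I−A) = Cᵀ =
  [ 0.3750   0.0575   0.1050]
  [ 0.0950   0.5650   0.2625]
  [ 0.1275   0.1375   0.5075]
(I − A)⁻¹ = adj(I−A) / det(I−A) ≈
  [   1.2717     0.1950     0.3561]
  [   0.3222     1.9161     0.8902]
  [   0.4324     0.4663     1.7211]
First solve x = (I − A)⁻¹ d = adj(I−A)·d / det(I−A); in particular x_3 = (0.1275·340 + 0.1375·160 + 0.5075·250) / 0.294875 = 192.225 / 0.294875 ≈ 651.8864.
Intermediate flow from 2 to 3: z_23 = a_23 · x_3 = 0.30 × 192.225 / 0.294875 = 57.6675 / 0.294875 ≈ 195.57.

z_23 = 195.57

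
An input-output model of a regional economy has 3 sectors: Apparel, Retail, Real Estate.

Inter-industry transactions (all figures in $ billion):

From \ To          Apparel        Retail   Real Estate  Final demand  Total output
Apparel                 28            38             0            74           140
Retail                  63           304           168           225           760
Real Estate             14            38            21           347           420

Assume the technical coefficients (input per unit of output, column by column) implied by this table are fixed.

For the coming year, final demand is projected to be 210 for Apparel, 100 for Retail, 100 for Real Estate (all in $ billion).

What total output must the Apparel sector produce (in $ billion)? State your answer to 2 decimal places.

x_1 = 293.43

Technical coefficients a_ij = z_ij / X_j:
  a_11 = 28/140 = 0.20, a_21 = 63/140 = 0.45, a_31 = 14/140 = 0.10
  a_12 = 38/760 = 0.05, a_22 = 304/760 = 0.40, a_32 = 38/760 = 0.05
  a_13 = 0/420 = 0.00, a_23 = 168/420 = 0.40, a_33 = 21/420 = 0.05
I − A =
  [   0.80    -0.05     0.00]
  [  -0.45     0.60    -0.40]
  [  -0.10    -0.05     0.95]
Cofactors of I−A, C_ij = (−1)^(i+j)·(minor ij) (rows/columns in the sector order above):
  C_11 = (0.60)(0.95) − (-0.40)(-0.05) = 0.5500
  C_12 = −[(-0.45)(0.95) − (-0.40)(-0.10)] = 0.4675
  C_13 = (-0.45)(-0.05) − (0.60)(-0.10) = 0.0825
  C_21 = −[(-0.05)(0.95) − (0.00)(-0.05)] = 0.0475
  C_22 = (0.80)(0.95) − (0.00)(-0.10) = 0.7600
  C_23 = −[(0.80)(-0.05) − (-0.05)(-0.10)] = 0.0450
  C_31 = (-0.05)(-0.40) − (0.00)(0.60) = 0.0200
  C_32 = −[(0.80)(-0.40) − (0.00)(-0.45)] = 0.3200
  C_33 = (0.80)(0.60) − (-0.05)(-0.45) = 0.4575
det(I−A) = Σ_j (I−A)_1j·C_1j = (0.80)(0.5500) + (-0.05)(0.4675) + (0.00)(0.0825) = 0.416625
adj(I−A) = Cᵀ =
  [ 0.5500   0.0475   0.0200]
  [ 0.4675   0.7600   0.3200]
  [ 0.0825   0.0450   0.4575]
(I − A)⁻¹ = adj(I−A) / det(I−A) ≈
  [   1.3201     0.1140     0.0480]
  [   1.1221     1.8242     0.7681]
  [   0.1980     0.1080     1.0981]
x = (I − A)⁻¹ d = adj(I−A)·d / det(I−A), with det(I−A) = 0.416625:
  x_1 = (0.5500·210 + 0.0475·100 + 0.0200·100) / 0.416625 = 122.25 / 0.416625 ≈ 293.43
  x_2 = (0.4675·210 + 0.7600·100 + 0.3200·100) / 0.416625 = 206.175 / 0.416625 ≈ 494.87
  x_3 = (0.0825·210 + 0.0450·100 + 0.4575·100) / 0.416625 = 67.575 / 0.416625 ≈ 162.20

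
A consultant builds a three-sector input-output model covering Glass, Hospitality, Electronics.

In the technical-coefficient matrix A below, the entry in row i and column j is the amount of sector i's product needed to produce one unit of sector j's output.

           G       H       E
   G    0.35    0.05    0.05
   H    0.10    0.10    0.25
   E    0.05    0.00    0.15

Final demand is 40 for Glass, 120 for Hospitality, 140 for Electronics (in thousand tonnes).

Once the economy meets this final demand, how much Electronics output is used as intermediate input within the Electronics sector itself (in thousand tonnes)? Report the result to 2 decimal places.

I − A =
  [   0.65    -0.05    -0.05]
  [  -0.10     0.90    -0.25]
  [  -0.05     0.00     0.85]
Cofactors of I−A, C_ij = (−1)^(i+j)·(minor ij) (rows/columns in the sector order above):
  C_11 = (0.90)(0.85) − (-0.25)(0.00) = 0.7650
  C_12 = −[(-0.10)(0.85) − (-0.25)(-0.05)] = 0.0975
  C_13 = (-0.10)(0.00) − (0.90)(-0.05) = 0.0450
  C_21 = −[(-0.05)(0.85) − (-0.05)(0.00)] = 0.0425
  C_22 = (0.65)(0.85) − (-0.05)(-0.05) = 0.5500
  C_23 = −[(0.65)(0.00) − (-0.05)(-0.05)] = 0.0025
  C_31 = (-0.05)(-0.25) − (-0.05)(0.90) = 0.0575
  C_32 = −[(0.65)(-0.25) − (-0.05)(-0.10)] = 0.1675
  C_33 = (0.65)(0.90) − (-0.05)(-0.10) = 0.5800
det(I−A) = Σ_j (I−A)_1j·C_1j = (0.65)(0.7650) + (-0.05)(0.0975) + (-0.05)(0.0450) = 0.490125
adj(I−A) = Cᵀ =
  [ 0.7650   0.0425   0.0575]
  [ 0.0975   0.5500   0.1675]
  [ 0.0450   0.0025   0.5800]
(I − A)⁻¹ = adj(I−A) / det(I−A) ≈
  [   1.5608     0.0867     0.1173]
  [   0.1989     1.1222     0.3417]
  [   0.0918     0.0051     1.1834]
First solve x = (I − A)⁻¹ d = adj(I−A)·d / det(I−A); in particular x_E = (0.0450·40 + 0.0025·120 + 0.5800·140) / 0.490125 = 83.30 / 0.490125 ≈ 169.9566.
Intermediate flow from E to E: z_EE = a_EE · x_E = 0.15 × 83.30 / 0.490125 = 12.495 / 0.490125 ≈ 25.49.

z_EE = 25.49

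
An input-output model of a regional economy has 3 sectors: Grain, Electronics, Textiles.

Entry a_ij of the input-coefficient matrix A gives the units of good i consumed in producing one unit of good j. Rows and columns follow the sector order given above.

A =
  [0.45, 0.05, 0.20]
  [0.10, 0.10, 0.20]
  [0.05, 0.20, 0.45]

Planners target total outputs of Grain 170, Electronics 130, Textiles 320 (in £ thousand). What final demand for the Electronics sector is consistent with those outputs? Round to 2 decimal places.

d_2 = 36.00

I − A =
  [   0.55    -0.05    -0.20]
  [  -0.10     0.90    -0.20]
  [  -0.05    -0.20     0.55]
d = (I − A) x:
  d_1 = (+0.55)·170 + (-0.05)·130 + (-0.20)·320 = 23.00
  d_2 = (-0.10)·170 + (+0.90)·130 + (-0.20)·320 = 36.00
  d_3 = (-0.05)·170 + (-0.20)·130 + (+0.55)·320 = 141.50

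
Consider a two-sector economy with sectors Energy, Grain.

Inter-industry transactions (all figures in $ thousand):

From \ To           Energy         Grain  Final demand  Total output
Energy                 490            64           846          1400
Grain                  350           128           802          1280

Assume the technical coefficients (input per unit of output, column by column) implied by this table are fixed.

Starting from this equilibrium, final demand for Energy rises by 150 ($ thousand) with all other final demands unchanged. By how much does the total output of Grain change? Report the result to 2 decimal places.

Technical coefficients a_ij = z_ij / X_j:
  a_EE = 490/1400 = 0.35, a_GE = 350/1400 = 0.25
  a_EG = 64/1280 = 0.05, a_GG = 128/1280 = 0.10
I − A =
  [   0.65    -0.05]
  [  -0.25     0.90]
det(I−A) = (0.65)(0.90) − (-0.05)(-0.25) = 0.5725
adj(I−A) = [[0.90, 0.05], [0.25, 0.65]]
(I − A)⁻¹ = adj(I−A) / det(I−A) ≈
  [   1.5721     0.0873]
  [   0.4367     1.1354]
Δx = (I − A)⁻¹ Δd with Δd having +150 in the Energy component and 0 elsewhere.
So Δx_G = L_GE · (+150), where L_GE = adj(I−A)_GE / det(I−A) = 0.25 / 0.5725.
Δx_G = 0.25 × (+150) / 0.5725 = 37.50 / 0.5725 ≈ 65.50.

Δx_G = 65.50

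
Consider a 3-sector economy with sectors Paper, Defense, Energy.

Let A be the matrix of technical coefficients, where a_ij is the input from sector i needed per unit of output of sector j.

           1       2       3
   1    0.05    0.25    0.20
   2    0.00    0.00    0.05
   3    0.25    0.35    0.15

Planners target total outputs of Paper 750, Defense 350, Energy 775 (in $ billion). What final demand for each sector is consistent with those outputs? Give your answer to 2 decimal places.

I − A =
  [   0.95    -0.25    -0.20]
  [   0.00     1.00    -0.05]
  [  -0.25    -0.35     0.85]
d = (I − A) x:
  d_1 = (+0.95)·750 + (-0.25)·350 + (-0.20)·775 = 470.00
  d_2 = (+0.00)·750 + (+1.00)·350 + (-0.05)·775 = 311.25
  d_3 = (-0.25)·750 + (-0.35)·350 + (+0.85)·775 = 348.75

d_1 = 470.00, d_2 = 311.25, d_3 = 348.75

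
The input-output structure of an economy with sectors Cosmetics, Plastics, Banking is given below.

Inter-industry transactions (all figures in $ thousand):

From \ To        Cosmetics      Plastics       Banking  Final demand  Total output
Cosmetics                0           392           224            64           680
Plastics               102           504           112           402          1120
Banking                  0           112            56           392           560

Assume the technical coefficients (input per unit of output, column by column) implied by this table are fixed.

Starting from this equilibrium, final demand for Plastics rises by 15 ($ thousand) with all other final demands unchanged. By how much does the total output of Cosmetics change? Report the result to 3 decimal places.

Technical coefficients a_ij = z_ij / X_j:
  a_11 = 0/680 = 0.00, a_21 = 102/680 = 0.15, a_31 = 0/680 = 0.00
  a_12 = 392/1120 = 0.35, a_22 = 504/1120 = 0.45, a_32 = 112/1120 = 0.10
  a_13 = 224/560 = 0.40, a_23 = 112/560 = 0.20, a_33 = 56/560 = 0.10
I − A =
  [   1.00    -0.35    -0.40]
  [  -0.15     0.55    -0.20]
  [   0.00    -0.10     0.90]
Cofactors of I−A, C_ij = (−1)^(i+j)·(minor ij) (rows/columns in the sector order above):
  C_11 = (0.55)(0.90) − (-0.20)(-0.10) = 0.4750
  C_12 = −[(-0.15)(0.90) − (-0.20)(0.00)] = 0.1350
  C_13 = (-0.15)(-0.10) − (0.55)(0.00) = 0.0150
  C_21 = −[(-0.35)(0.90) − (-0.40)(-0.10)] = 0.3550
  C_22 = (1.00)(0.90) − (-0.40)(0.00) = 0.9000
  C_23 = −[(1.00)(-0.10) − (-0.35)(0.00)] = 0.1000
  C_31 = (-0.35)(-0.20) − (-0.40)(0.55) = 0.2900
  C_32 = −[(1.00)(-0.20) − (-0.40)(-0.15)] = 0.2600
  C_33 = (1.00)(0.55) − (-0.35)(-0.15) = 0.4975
det(I−A) = Σ_j (I−A)_1j·C_1j = (1.00)(0.4750) + (-0.35)(0.1350) + (-0.40)(0.0150) = 0.42175
adj(I−A) = Cᵀ =
  [ 0.4750   0.3550   0.2900]
  [ 0.1350   0.9000   0.2600]
  [ 0.0150   0.1000   0.4975]
(I − A)⁻¹ = adj(I−A) / det(I−A) ≈
  [   1.1263     0.8417     0.6876]
  [   0.3201     2.1340     0.6165]
  [   0.0356     0.2371     1.1796]
Δx = (I − A)⁻¹ Δd with Δd having +15 in the Plastics component and 0 elsewhere.
So Δx_1 = L_12 · (+15), where L_12 = adj(I−A)_12 / det(I−A) = 0.3550 / 0.42175.
Δx_1 = 0.3550 × (+15) / 0.42175 = 5.325 / 0.42175 ≈ 12.626.

Δx_1 = 12.626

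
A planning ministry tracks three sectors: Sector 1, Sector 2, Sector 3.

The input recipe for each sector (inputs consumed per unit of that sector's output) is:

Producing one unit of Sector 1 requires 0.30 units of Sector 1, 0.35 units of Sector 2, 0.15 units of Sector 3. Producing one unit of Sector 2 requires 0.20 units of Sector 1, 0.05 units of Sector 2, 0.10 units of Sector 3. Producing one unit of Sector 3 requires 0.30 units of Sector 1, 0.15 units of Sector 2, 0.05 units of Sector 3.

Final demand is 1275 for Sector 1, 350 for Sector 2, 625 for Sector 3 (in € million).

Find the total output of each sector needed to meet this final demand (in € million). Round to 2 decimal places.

I − A =
  [   0.70    -0.20    -0.30]
  [  -0.35     0.95    -0.15]
  [  -0.15    -0.10     0.95]
Cofactors of I−A, C_ij = (−1)^(i+j)·(minor ij) (rows/columns in the sector order above):
  C_11 = (0.95)(0.95) − (-0.15)(-0.10) = 0.8875
  C_12 = −[(-0.35)(0.95) − (-0.15)(-0.15)] = 0.3550
  C_13 = (-0.35)(-0.10) − (0.95)(-0.15) = 0.1775
  C_21 = −[(-0.20)(0.95) − (-0.30)(-0.10)] = 0.2200
  C_22 = (0.70)(0.95) − (-0.30)(-0.15) = 0.6200
  C_23 = −[(0.70)(-0.10) − (-0.20)(-0.15)] = 0.1000
  C_31 = (-0.20)(-0.15) − (-0.30)(0.95) = 0.3150
  C_32 = −[(0.70)(-0.15) − (-0.30)(-0.35)] = 0.2100
  C_33 = (0.70)(0.95) − (-0.20)(-0.35) = 0.5950
det(I−A) = Σ_j (I−A)_1j·C_1j = (0.70)(0.8875) + (-0.20)(0.3550) + (-0.30)(0.1775) = 0.4970
adj(I−A) = Cᵀ =
  [ 0.8875   0.2200   0.3150]
  [ 0.3550   0.6200   0.2100]
  [ 0.1775   0.1000   0.5950]
(I − A)⁻¹ = adj(I−A) / det(I−A) ≈
  [   1.7857     0.4427     0.6338]
  [   0.7143     1.2475     0.4225]
  [   0.3571     0.2012     1.1972]
x = (I − A)⁻¹ d = adj(I−A)·d / det(I−A), with det(I−A) = 0.4970:
  x_1 = (0.8875·1275 + 0.2200·350 + 0.3150·625) / 0.4970 = 1405.4375 / 0.4970 ≈ 2827.84
  x_2 = (0.3550·1275 + 0.6200·350 + 0.2100·625) / 0.4970 = 800.875 / 0.4970 ≈ 1611.42
  x_3 = (0.1775·1275 + 0.1000·350 + 0.5950·625) / 0.4970 = 633.1875 / 0.4970 ≈ 1274.02

x_1 = 2827.84, x_2 = 1611.42, x_3 = 1274.02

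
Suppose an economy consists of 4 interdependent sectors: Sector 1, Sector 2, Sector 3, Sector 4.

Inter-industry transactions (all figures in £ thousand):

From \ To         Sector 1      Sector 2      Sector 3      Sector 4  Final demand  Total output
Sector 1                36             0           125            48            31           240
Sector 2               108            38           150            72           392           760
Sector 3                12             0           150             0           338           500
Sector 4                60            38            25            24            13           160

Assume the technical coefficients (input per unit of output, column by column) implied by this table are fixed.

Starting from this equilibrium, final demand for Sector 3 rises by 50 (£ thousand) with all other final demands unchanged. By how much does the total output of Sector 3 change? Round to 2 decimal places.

Δx_3 = 73.34

Technical coefficients a_ij = z_ij / X_j:
  a_11 = 36/240 = 0.15, a_21 = 108/240 = 0.45, a_31 = 12/240 = 0.05, a_41 = 60/240 = 0.25
  a_12 = 0/760 = 0.00, a_22 = 38/760 = 0.05, a_32 = 0/760 = 0.00, a_42 = 38/760 = 0.05
  a_13 = 125/500 = 0.25, a_23 = 150/500 = 0.30, a_33 = 150/500 = 0.30, a_43 = 25/500 = 0.05
  a_14 = 48/160 = 0.30, a_24 = 72/160 = 0.45, a_34 = 0/160 = 0.00, a_44 = 24/160 = 0.15
I − A =
  [   0.85     0.00    -0.25    -0.30]
  [  -0.45     0.95    -0.30    -0.45]
  [  -0.05     0.00     0.70     0.00]
  [  -0.25    -0.05    -0.05     0.85]
Compute the cofactors C_ij = (−1)^(i+j)·(3×3 minor ij) of I−A; the adjugate is their transpose:
adj(I−A) = Cᵀ =
  [ 0.549500   0.010500   0.215000   0.199500]
  [ 0.360375   0.441875   0.343875   0.361125]
  [ 0.039250   0.000750   0.589250   0.014250]
  [ 0.185125   0.029125   0.118125   0.553375]
det(I−A) = Σ_j (I−A)_1j·C_1j = (0.85)(0.549500) + (0.00)(0.360375) + (-0.25)(0.039250) + (-0.30)(0.185125) = 0.401725
(I − A)⁻¹ = adj(I−A) / det(I−A) ≈
  [   1.3679     0.0261     0.5352     0.4966]
  [   0.8971     1.0999     0.8560     0.8989]
  [   0.0977     0.0019     1.4668     0.0355]
  [   0.4608     0.0725     0.2940     1.3775]
Δx = (I − A)⁻¹ Δd with Δd having +50 in the Sector 3 component and 0 elsewhere.
So Δx_3 = L_33 · (+50), where L_33 = adj(I−A)_33 / det(I−A) = 0.589250 / 0.401725.
Δx_3 = 0.589250 × (+50) / 0.401725 = 29.4625 / 0.401725 ≈ 73.34.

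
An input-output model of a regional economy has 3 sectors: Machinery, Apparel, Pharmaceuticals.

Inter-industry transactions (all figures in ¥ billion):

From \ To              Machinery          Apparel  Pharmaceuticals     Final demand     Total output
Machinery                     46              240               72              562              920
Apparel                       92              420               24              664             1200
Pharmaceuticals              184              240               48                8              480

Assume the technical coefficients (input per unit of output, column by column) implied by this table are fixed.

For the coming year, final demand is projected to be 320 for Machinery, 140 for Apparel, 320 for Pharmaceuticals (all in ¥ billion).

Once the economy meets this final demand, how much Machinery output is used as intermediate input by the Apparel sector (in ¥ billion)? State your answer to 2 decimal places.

z_MA = 66.50

Technical coefficients a_ij = z_ij / X_j:
  a_MM = 46/920 = 0.05, a_AM = 92/920 = 0.10, a_PM = 184/920 = 0.20
  a_MA = 240/1200 = 0.20, a_AA = 420/1200 = 0.35, a_PA = 240/1200 = 0.20
  a_MP = 72/480 = 0.15, a_AP = 24/480 = 0.05, a_PP = 48/480 = 0.10
I − A =
  [   0.95    -0.20    -0.15]
  [  -0.10     0.65    -0.05]
  [  -0.20    -0.20     0.90]
Cofactors of I−A, C_ij = (−1)^(i+j)·(minor ij) (rows/columns in the sector order above):
  C_11 = (0.65)(0.90) − (-0.05)(-0.20) = 0.5750
  C_12 = −[(-0.10)(0.90) − (-0.05)(-0.20)] = 0.1000
  C_13 = (-0.10)(-0.20) − (0.65)(-0.20) = 0.1500
  C_21 = −[(-0.20)(0.90) − (-0.15)(-0.20)] = 0.2100
  C_22 = (0.95)(0.90) − (-0.15)(-0.20) = 0.8250
  C_23 = −[(0.95)(-0.20) − (-0.20)(-0.20)] = 0.2300
  C_31 = (-0.20)(-0.05) − (-0.15)(0.65) = 0.1075
  C_32 = −[(0.95)(-0.05) − (-0.15)(-0.10)] = 0.0625
  C_33 = (0.95)(0.65) − (-0.20)(-0.10) = 0.5975
det(I−A) = Σ_j (I−A)_1j·C_1j = (0.95)(0.5750) + (-0.20)(0.1000) + (-0.15)(0.1500) = 0.50375
adj(I−A) = Cᵀ =
  [ 0.5750   0.2100   0.1075]
  [ 0.1000   0.8250   0.0625]
  [ 0.1500   0.2300   0.5975]
(I − A)⁻¹ = adj(I−A) / det(I−A) ≈
  [   1.1414     0.4169     0.2134]
  [   0.1985     1.6377     0.1241]
  [   0.2978     0.4566     1.1861]
First solve x = (I − A)⁻¹ d = adj(I−A)·d / det(I−A); in particular x_A = (0.1000·320 + 0.8250·140 + 0.0625·320) / 0.50375 = 167.50 / 0.50375 ≈ 332.5062.
Intermediate flow from M to A: z_MA = a_MA · x_A = 0.20 × 167.50 / 0.50375 = 33.50 / 0.50375 ≈ 66.50.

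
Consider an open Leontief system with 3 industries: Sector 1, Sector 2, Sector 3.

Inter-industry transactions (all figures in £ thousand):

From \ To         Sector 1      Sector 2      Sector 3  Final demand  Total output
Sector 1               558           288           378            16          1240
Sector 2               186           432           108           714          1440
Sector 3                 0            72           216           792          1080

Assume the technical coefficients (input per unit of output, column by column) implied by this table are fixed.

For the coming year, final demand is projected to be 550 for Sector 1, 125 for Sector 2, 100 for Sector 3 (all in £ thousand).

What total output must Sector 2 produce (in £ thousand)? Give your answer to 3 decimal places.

Technical coefficients a_ij = z_ij / X_j:
  a_11 = 558/1240 = 0.45, a_21 = 186/1240 = 0.15, a_31 = 0/1240 = 0.00
  a_12 = 288/1440 = 0.20, a_22 = 432/1440 = 0.30, a_32 = 72/1440 = 0.05
  a_13 = 378/1080 = 0.35, a_23 = 108/1080 = 0.10, a_33 = 216/1080 = 0.20
I − A =
  [   0.55    -0.20    -0.35]
  [  -0.15     0.70    -0.10]
  [   0.00    -0.05     0.80]
Cofactors of I−A, C_ij = (−1)^(i+j)·(minor ij) (rows/columns in the sector order above):
  C_11 = (0.70)(0.80) − (-0.10)(-0.05) = 0.5550
  C_12 = −[(-0.15)(0.80) − (-0.10)(0.00)] = 0.1200
  C_13 = (-0.15)(-0.05) − (0.70)(0.00) = 0.0075
  C_21 = −[(-0.20)(0.80) − (-0.35)(-0.05)] = 0.1775
  C_22 = (0.55)(0.80) − (-0.35)(0.00) = 0.4400
  C_23 = −[(0.55)(-0.05) − (-0.20)(0.00)] = 0.0275
  C_31 = (-0.20)(-0.10) − (-0.35)(0.70) = 0.2650
  C_32 = −[(0.55)(-0.10) − (-0.35)(-0.15)] = 0.1075
  C_33 = (0.55)(0.70) − (-0.20)(-0.15) = 0.3550
det(I−A) = Σ_j (I−A)_1j·C_1j = (0.55)(0.5550) + (-0.20)(0.1200) + (-0.35)(0.0075) = 0.278625
adj(I−A) = Cᵀ =
  [ 0.5550   0.1775   0.2650]
  [ 0.1200   0.4400   0.1075]
  [ 0.0075   0.0275   0.3550]
(I − A)⁻¹ = adj(I−A) / det(I−A) ≈
  [   1.9919     0.6371     0.9511]
  [   0.4307     1.5792     0.3858]
  [   0.0269     0.0987     1.2741]
x = (I − A)⁻¹ d = adj(I−A)·d / det(I−A), with det(I−A) = 0.278625:
  x_1 = (0.5550·550 + 0.1775·125 + 0.2650·100) / 0.278625 = 353.9375 / 0.278625 ≈ 1270.301
  x_2 = (0.1200·550 + 0.4400·125 + 0.1075·100) / 0.278625 = 131.75 / 0.278625 ≈ 472.858
  x_3 = (0.0075·550 + 0.0275·125 + 0.3550·100) / 0.278625 = 43.0625 / 0.278625 ≈ 154.554

x_2 = 472.858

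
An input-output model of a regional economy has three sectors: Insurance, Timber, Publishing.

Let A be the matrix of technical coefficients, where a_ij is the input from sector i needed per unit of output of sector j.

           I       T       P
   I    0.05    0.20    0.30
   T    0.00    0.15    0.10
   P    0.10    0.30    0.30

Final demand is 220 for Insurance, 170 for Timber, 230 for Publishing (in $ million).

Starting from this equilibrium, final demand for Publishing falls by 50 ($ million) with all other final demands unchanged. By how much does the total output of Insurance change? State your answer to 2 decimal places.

I − A =
  [   0.95    -0.20    -0.30]
  [   0.00     0.85    -0.10]
  [  -0.10    -0.30     0.70]
Cofactors of I−A, C_ij = (−1)^(i+j)·(minor ij) (rows/columns in the sector order above):
  C_11 = (0.85)(0.70) − (-0.10)(-0.30) = 0.5650
  C_12 = −[(0.00)(0.70) − (-0.10)(-0.10)] = 0.0100
  C_13 = (0.00)(-0.30) − (0.85)(-0.10) = 0.0850
  C_21 = −[(-0.20)(0.70) − (-0.30)(-0.30)] = 0.2300
  C_22 = (0.95)(0.70) − (-0.30)(-0.10) = 0.6350
  C_23 = −[(0.95)(-0.30) − (-0.20)(-0.10)] = 0.3050
  C_31 = (-0.20)(-0.10) − (-0.30)(0.85) = 0.2750
  C_32 = −[(0.95)(-0.10) − (-0.30)(0.00)] = 0.0950
  C_33 = (0.95)(0.85) − (-0.20)(0.00) = 0.8075
det(I−A) = Σ_j (I−A)_1j·C_1j = (0.95)(0.5650) + (-0.20)(0.0100) + (-0.30)(0.0850) = 0.50925
adj(I−A) = Cᵀ =
  [ 0.5650   0.2300   0.2750]
  [ 0.0100   0.6350   0.0950]
  [ 0.0850   0.3050   0.8075]
(I − A)⁻¹ = adj(I−A) / det(I−A) ≈
  [   1.1095     0.4516     0.5400]
  [   0.0196     1.2469     0.1865]
  [   0.1669     0.5989     1.5857]
Δx = (I − A)⁻¹ Δd with Δd having -50 in the Publishing component and 0 elsewhere.
So Δx_I = L_IP · (-50), where L_IP = adj(I−A)_IP / det(I−A) = 0.2750 / 0.50925.
Δx_I = 0.2750 × (-50) / 0.50925 = -13.75 / 0.50925 ≈ -27.00.

Δx_I = -27.00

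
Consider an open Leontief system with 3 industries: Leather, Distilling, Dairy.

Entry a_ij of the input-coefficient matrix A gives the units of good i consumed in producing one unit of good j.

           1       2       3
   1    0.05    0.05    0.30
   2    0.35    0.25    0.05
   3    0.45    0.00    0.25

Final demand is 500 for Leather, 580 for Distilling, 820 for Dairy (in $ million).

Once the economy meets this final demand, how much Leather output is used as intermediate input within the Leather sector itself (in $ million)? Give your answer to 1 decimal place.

z_11 = 58.4

I − A =
  [   0.95    -0.05    -0.30]
  [  -0.35     0.75    -0.05]
  [  -0.45     0.00     0.75]
Cofactors of I−A, C_ij = (−1)^(i+j)·(minor ij) (rows/columns in the sector order above):
  C_11 = (0.75)(0.75) − (-0.05)(0.00) = 0.5625
  C_12 = −[(-0.35)(0.75) − (-0.05)(-0.45)] = 0.2850
  C_13 = (-0.35)(0.00) − (0.75)(-0.45) = 0.3375
  C_21 = −[(-0.05)(0.75) − (-0.30)(0.00)] = 0.0375
  C_22 = (0.95)(0.75) − (-0.30)(-0.45) = 0.5775
  C_23 = −[(0.95)(0.00) − (-0.05)(-0.45)] = 0.0225
  C_31 = (-0.05)(-0.05) − (-0.30)(0.75) = 0.2275
  C_32 = −[(0.95)(-0.05) − (-0.30)(-0.35)] = 0.1525
  C_33 = (0.95)(0.75) − (-0.05)(-0.35) = 0.6950
det(I−A) = Σ_j (I−A)_1j·C_1j = (0.95)(0.5625) + (-0.05)(0.2850) + (-0.30)(0.3375) = 0.418875
adj(I−A) = Cᵀ =
  [ 0.5625   0.0375   0.2275]
  [ 0.2850   0.5775   0.1525]
  [ 0.3375   0.0225   0.6950]
(I − A)⁻¹ = adj(I−A) / det(I−A) ≈
  [   1.3429     0.0895     0.5431]
  [   0.6804     1.3787     0.3641]
  [   0.8057     0.0537     1.6592]
First solve x = (I − A)⁻¹ d = adj(I−A)·d / det(I−A); in particular x_1 = (0.5625·500 + 0.0375·580 + 0.2275·820) / 0.418875 = 489.55 / 0.418875 ≈ 1168.726.
Intermediate flow from 1 to 1: z_11 = a_11 · x_1 = 0.05 × 489.55 / 0.418875 = 24.4775 / 0.418875 ≈ 58.4.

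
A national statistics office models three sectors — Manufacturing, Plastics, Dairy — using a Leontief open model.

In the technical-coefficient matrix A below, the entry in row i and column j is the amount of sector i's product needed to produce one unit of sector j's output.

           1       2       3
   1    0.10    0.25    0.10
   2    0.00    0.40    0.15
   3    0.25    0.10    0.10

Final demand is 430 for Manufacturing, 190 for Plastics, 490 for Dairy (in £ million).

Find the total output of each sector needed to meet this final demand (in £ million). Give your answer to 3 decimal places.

x_1 = 710.014, x_2 = 516.430, x_3 = 799.052

I − A =
  [   0.90    -0.25    -0.10]
  [   0.00     0.60    -0.15]
  [  -0.25    -0.10     0.90]
Cofactors of I−A, C_ij = (−1)^(i+j)·(minor ij) (rows/columns in the sector order above):
  C_11 = (0.60)(0.90) − (-0.15)(-0.10) = 0.5250
  C_12 = −[(0.00)(0.90) − (-0.15)(-0.25)] = 0.0375
  C_13 = (0.00)(-0.10) − (0.60)(-0.25) = 0.1500
  C_21 = −[(-0.25)(0.90) − (-0.10)(-0.10)] = 0.2350
  C_22 = (0.90)(0.90) − (-0.10)(-0.25) = 0.7850
  C_23 = −[(0.90)(-0.10) − (-0.25)(-0.25)] = 0.1525
  C_31 = (-0.25)(-0.15) − (-0.10)(0.60) = 0.0975
  C_32 = −[(0.90)(-0.15) − (-0.10)(0.00)] = 0.1350
  C_33 = (0.90)(0.60) − (-0.25)(0.00) = 0.5400
det(I−A) = Σ_j (I−A)_1j·C_1j = (0.90)(0.5250) + (-0.25)(0.0375) + (-0.10)(0.1500) = 0.448125
adj(I−A) = Cᵀ =
  [ 0.5250   0.2350   0.0975]
  [ 0.0375   0.7850   0.1350]
  [ 0.1500   0.1525   0.5400]
(I − A)⁻¹ = adj(I−A) / det(I−A) ≈
  [   1.1715     0.5244     0.2176]
  [   0.0837     1.7517     0.3013]
  [   0.3347     0.3403     1.2050]
x = (I − A)⁻¹ d = adj(I−A)·d / det(I−A), with det(I−A) = 0.448125:
  x_1 = (0.5250·430 + 0.2350·190 + 0.0975·490) / 0.448125 = 318.175 / 0.448125 ≈ 710.014
  x_2 = (0.0375·430 + 0.7850·190 + 0.1350·490) / 0.448125 = 231.425 / 0.448125 ≈ 516.430
  x_3 = (0.1500·430 + 0.1525·190 + 0.5400·490) / 0.448125 = 358.075 / 0.448125 ≈ 799.052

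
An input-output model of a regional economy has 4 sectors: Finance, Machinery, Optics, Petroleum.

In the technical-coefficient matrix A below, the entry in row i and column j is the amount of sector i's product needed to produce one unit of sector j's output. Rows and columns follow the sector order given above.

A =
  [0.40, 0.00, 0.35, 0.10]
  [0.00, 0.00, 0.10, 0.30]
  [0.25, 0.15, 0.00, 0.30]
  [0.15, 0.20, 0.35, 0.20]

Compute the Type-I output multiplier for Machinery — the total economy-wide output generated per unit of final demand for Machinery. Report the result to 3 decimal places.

I − A =
  [   0.60     0.00    -0.35    -0.10]
  [   0.00     1.00    -0.10    -0.30]
  [  -0.25    -0.15     1.00    -0.30]
  [  -0.15    -0.20    -0.35     0.80]
Compute the cofactors C_ij = (−1)^(i+j)·(3×3 minor ij) of I−A; the adjugate is their transpose:
adj(I−A) = Cᵀ =
  [ 0.601250   0.088250   0.296000   0.219250]
  [ 0.095750   0.307500   0.125250   0.174250]
  [ 0.236750   0.110750   0.429000   0.232000]
  [ 0.240250   0.141875   0.274500   0.503500]
det(I−A) = Σ_j (I−A)_1j·C_1j = (0.60)(0.601250) + (0.00)(0.095750) + (-0.35)(0.236750) + (-0.10)(0.240250) = 0.2538625
(I − A)⁻¹ = adj(I−A) / det(I−A) ≈
  [   2.3684     0.3476     1.1660     0.8637]
  [   0.3772     1.2113     0.4934     0.6864]
  [   0.9326     0.4363     1.6899     0.9139]
  [   0.9464     0.5589     1.0813     1.9834]
The output multiplier for sector j is the column-j sum of the Leontief inverse (I − A)⁻¹ = adj(I−A) / det(I−A).
Column M of adj(I−A): (0.088250, 0.307500, 0.110750, 0.141875); det(I−A) = 0.2538625.
m_M = (0.088250 + 0.307500 + 0.110750 + 0.141875) / 0.2538625 = 0.648375 / 0.2538625 ≈ 2.554.

m_M = 2.554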